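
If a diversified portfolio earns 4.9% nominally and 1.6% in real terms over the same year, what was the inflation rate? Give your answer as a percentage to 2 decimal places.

3.25%

From (1+r_nom) = (1+r_real)(1+π), we get 1+π = (1 + 4.9%)/(1 + 1.6%) = 1.049/1.016 ≈ 1.03248.
So π ≈ 3.2480%.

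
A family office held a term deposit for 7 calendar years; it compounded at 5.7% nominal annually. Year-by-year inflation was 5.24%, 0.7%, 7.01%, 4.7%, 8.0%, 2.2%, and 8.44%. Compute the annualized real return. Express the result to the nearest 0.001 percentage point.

0.524%

Cumulative inflation factor: 1.0524 × 1.007 × 1.0701 × 1.047 × 1.080 × 1.022 × 1.0844 ≈ 1.42117.
Nominal growth factor: 1.47409. Real growth factor = 1.47409 / 1.42117 ≈ 1.03724.
Annualized: 1.03724^(1/7) − 1 ≈ 0.00524.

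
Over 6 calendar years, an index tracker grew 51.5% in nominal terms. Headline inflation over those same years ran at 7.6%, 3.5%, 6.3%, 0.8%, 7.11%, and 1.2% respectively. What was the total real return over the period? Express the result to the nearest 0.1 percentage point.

17.1%

Cumulative inflation factor: 1.076 × 1.035 × 1.063 × 1.008 × 1.0711 × 1.012 ≈ 1.29347.
Nominal growth factor: 1.51500. Real growth factor = 1.51500 / 1.29347 ≈ 1.17127.
Total real return ≈ 17.1266%.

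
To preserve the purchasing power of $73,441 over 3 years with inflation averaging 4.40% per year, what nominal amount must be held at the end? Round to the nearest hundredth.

$83,568.01

Cumulative price-level factor: (1+4.40%)^3 = 1.137893184.
Multiplying $73,441 by the price-level factor gives the future nominal sum.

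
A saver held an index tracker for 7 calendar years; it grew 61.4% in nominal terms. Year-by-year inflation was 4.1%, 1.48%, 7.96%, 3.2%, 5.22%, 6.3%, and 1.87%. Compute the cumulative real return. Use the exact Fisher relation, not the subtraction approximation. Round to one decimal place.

Cumulative inflation factor: 1.041 × 1.0148 × 1.0796 × 1.032 × 1.0522 × 1.063 × 1.0187 ≈ 1.34107.
Nominal growth factor: 1.61400. Real growth factor = 1.61400 / 1.34107 ≈ 1.20352.
Total real return ≈ 20.3516%.

20.4%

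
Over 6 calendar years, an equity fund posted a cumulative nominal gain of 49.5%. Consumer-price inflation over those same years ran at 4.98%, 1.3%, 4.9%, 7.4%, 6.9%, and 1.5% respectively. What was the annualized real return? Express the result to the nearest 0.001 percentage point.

2.357%

Cumulative inflation factor: 1.0498 × 1.013 × 1.049 × 1.074 × 1.069 × 1.015 ≈ 1.29999.
Nominal growth factor: 1.49500. Real growth factor = 1.49500 / 1.29999 ≈ 1.15001.
Annualized: 1.15001^(1/6) − 1 ≈ 0.02357.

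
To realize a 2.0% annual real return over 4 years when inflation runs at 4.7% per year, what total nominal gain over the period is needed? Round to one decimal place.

Required annual nominal rate: (1+2.0%)(1+4.7%) − 1 = 6.794%.
Cumulative over 4 years: (1 + 0.06794)^4 − 1 ≈ 0.30073.

30.1%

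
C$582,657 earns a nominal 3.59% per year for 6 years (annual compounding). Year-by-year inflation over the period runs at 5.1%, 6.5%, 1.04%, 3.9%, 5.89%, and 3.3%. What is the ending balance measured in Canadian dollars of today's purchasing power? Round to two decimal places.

C$560,148.90

Nominal value at maturity: C$582,657 × (1 + 3.59%)^6 ≈ C$719,979.23.
Price-level factor over 6 years: 1.051 × 1.065 × 1.0104 × 1.039 × 1.0589 × 1.033 ≈ 1.2853354294.
The maturity value deflated by that factor is the answer in today's purchasing power.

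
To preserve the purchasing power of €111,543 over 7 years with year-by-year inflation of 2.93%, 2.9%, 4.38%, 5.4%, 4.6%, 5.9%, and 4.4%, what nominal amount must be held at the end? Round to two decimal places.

€150,309.25

Cumulative price-level factor: 1.0293 × 1.029 × 1.0438 × 1.054 × 1.046 × 1.059 × 1.044 ≈ 1.3475453639.
The nominal amount required is €111,543 scaled up by that factor.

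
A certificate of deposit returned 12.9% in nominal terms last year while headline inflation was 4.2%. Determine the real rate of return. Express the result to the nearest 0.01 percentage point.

8.35%

Real return via the Fisher equation: (1 + 12.9%)/(1 + 4.2%) − 1 = 1.129/1.042 − 1 ≈ 0.08349.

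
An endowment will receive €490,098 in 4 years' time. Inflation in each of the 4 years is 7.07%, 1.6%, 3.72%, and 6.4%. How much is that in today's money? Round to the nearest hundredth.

Price-level factor over 4 years: 1.0707 × 1.016 × 1.0372 × 1.064 ≈ 1.2005096260.
Purchasing power today: €490,098 divided by that factor.

€408,241.62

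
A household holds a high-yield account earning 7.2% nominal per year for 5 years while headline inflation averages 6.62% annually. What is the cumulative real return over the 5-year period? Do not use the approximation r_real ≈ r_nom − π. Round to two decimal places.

2.75%

The annual real rate is (1+7.2%)/(1+6.62%) − 1 = 0.5440%.
Compounded over 5 years: (1 + 0.005440)^5 − 1 ≈ 0.02750.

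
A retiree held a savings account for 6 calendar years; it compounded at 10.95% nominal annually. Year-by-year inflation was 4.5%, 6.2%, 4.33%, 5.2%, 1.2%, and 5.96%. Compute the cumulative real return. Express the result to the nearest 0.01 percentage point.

42.82%

Cumulative inflation factor: 1.045 × 1.062 × 1.0433 × 1.052 × 1.012 × 1.0596 ≈ 1.30614.
Nominal growth factor: 1.86537. Real growth factor = 1.86537 / 1.30614 ≈ 1.42816.
Total real return ≈ 42.8156%.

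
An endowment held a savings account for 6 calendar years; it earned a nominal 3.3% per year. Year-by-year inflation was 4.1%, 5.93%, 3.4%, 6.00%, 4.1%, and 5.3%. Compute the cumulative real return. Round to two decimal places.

-8.29%

Cumulative inflation factor: 1.041 × 1.0593 × 1.034 × 1.0600 × 1.041 × 1.053 ≈ 1.32488.
Nominal growth factor: 1.21507. Real growth factor = 1.21507 / 1.32488 ≈ 0.91712.
Total real return ≈ -8.2879%.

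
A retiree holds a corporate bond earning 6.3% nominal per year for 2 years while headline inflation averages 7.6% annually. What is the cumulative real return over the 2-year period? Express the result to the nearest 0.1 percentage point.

-2.4%

The annual real rate is (1+6.3%)/(1+7.6%) − 1 = -1.2082%.
Compounded over 2 years: (1 + -0.012082)^2 − 1 ≈ -0.02402.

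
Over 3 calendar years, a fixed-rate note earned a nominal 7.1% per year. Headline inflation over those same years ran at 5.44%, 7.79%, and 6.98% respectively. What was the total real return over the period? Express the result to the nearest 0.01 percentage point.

Cumulative inflation factor: 1.0544 × 1.0779 × 1.0698 ≈ 1.21587.
Nominal growth factor: 1.22848. Real growth factor = 1.22848 / 1.21587 ≈ 1.01037.
Total real return ≈ 1.0374%.

1.04%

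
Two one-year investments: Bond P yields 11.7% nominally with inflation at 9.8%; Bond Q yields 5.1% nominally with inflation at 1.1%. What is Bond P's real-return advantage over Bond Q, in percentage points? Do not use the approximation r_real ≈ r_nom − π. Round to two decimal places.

-2.23

Bond P real return: 1.117/1.098 − 1 = 1.730%.
Bond Q real return: 1.051/1.011 − 1 = 3.956%.
Difference: 1.730 − 3.956 = -2.226 pp.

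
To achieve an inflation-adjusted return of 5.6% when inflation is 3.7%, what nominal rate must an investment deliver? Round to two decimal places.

9.51%

By the Fisher equation, 1 + r_nom = (1 + 5.6%)(1 + 3.7%) = 1.056 × 1.037 = 1.095072.
So r_nom = 9.5072%.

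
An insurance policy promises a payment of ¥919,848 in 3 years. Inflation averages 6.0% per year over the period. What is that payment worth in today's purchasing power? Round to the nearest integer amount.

¥772,322

Price-level factor over 3 years: (1 + 6.0%)^3 = 1.191016.
Purchasing power today: ¥919,848 divided by that factor.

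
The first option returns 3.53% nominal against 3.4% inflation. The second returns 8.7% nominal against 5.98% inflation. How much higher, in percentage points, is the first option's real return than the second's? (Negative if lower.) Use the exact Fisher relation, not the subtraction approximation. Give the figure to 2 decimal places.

-2.44

The first option real return: 1.0353/1.034 − 1 = 0.126%.
The second real return: 1.087/1.0598 − 1 = 2.567%.
Difference: 0.126 − 2.567 = -2.441 pp.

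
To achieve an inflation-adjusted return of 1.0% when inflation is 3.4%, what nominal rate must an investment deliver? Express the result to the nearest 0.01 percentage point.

4.43%

By the Fisher equation, 1 + r_nom = (1 + 1.0%)(1 + 3.4%) = 1.010 × 1.034 = 1.04434.
So r_nom = 4.434%.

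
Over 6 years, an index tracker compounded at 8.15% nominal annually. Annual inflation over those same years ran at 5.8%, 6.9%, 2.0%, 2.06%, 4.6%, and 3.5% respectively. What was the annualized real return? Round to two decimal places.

3.86%

Cumulative inflation factor: 1.058 × 1.069 × 1.020 × 1.0206 × 1.046 × 1.035 ≈ 1.27465.
Nominal growth factor: 1.60014. Real growth factor = 1.60014 / 1.27465 ≈ 1.25536.
Annualized: 1.25536^(1/6) − 1 ≈ 0.03863.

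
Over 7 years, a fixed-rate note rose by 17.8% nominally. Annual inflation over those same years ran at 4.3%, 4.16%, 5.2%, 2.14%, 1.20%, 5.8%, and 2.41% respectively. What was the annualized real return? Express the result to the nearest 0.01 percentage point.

-1.18%

Cumulative inflation factor: 1.043 × 1.0416 × 1.052 × 1.0214 × 1.0120 × 1.058 × 1.0241 ≈ 1.27999.
Nominal growth factor: 1.17800. Real growth factor = 1.17800 / 1.27999 ≈ 0.92032.
Annualized: 0.92032^(1/7) − 1 ≈ -0.01179.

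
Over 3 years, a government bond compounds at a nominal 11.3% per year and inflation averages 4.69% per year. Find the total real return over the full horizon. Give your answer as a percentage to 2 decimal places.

The annual real rate is (1+11.3%)/(1+4.69%) − 1 = 6.3139%.
Compounded over 3 years: (1 + 0.063139)^3 − 1 ≈ 0.20163.

20.16%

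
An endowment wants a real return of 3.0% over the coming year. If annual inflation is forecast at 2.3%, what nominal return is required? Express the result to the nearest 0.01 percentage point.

5.37%

By the Fisher equation, 1 + r_nom = (1 + 3.0%)(1 + 2.3%) = 1.030 × 1.023 = 1.05369.
So r_nom = 5.369%.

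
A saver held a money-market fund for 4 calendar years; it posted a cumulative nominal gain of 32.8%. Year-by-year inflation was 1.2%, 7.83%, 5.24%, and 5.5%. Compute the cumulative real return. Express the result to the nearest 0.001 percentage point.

Cumulative inflation factor: 1.012 × 1.0783 × 1.0524 × 1.055 ≈ 1.21158.
Nominal growth factor: 1.32800. Real growth factor = 1.32800 / 1.21158 ≈ 1.09609.
Total real return ≈ 9.6086%.

9.609%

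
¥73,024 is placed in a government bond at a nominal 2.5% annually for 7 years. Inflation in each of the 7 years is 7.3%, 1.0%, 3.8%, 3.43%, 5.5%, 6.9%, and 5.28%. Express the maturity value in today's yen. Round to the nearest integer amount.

Nominal value at maturity: ¥73,024 × (1 + 2.5%)^7 ≈ ¥86,803.
Price-level factor over 7 years: 1.073 × 1.010 × 1.038 × 1.0343 × 1.055 × 1.069 × 1.0528 ≈ 1.3814685903.
Dividing the nominal maturity value by the price-level factor gives the value in today's money.

¥62,834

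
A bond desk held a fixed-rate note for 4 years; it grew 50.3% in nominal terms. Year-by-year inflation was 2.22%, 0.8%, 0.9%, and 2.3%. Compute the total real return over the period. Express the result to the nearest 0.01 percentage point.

41.32%

Cumulative inflation factor: 1.0222 × 1.008 × 1.009 × 1.023 ≈ 1.06356.
Nominal growth factor: 1.50300. Real growth factor = 1.50300 / 1.06356 ≈ 1.41317.
Total real return ≈ 41.3174%.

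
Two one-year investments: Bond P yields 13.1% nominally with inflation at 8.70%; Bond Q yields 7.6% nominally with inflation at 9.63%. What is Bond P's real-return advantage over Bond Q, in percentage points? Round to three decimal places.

5.900

Bond P real return: 1.131/1.0870 − 1 = 4.0478%.
Bond Q real return: 1.076/1.0963 − 1 = -1.8517%.
Difference: 4.0478 − (-1.8517) = 5.8995 pp.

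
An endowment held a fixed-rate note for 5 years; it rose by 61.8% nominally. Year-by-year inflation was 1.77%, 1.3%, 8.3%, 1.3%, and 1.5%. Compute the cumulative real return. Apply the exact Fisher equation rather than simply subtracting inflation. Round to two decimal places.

Cumulative inflation factor: 1.0177 × 1.013 × 1.083 × 1.013 × 1.015 ≈ 1.14798.
Nominal growth factor: 1.61800. Real growth factor = 1.61800 / 1.14798 ≈ 1.40944.
Total real return ≈ 40.9436%.

40.94%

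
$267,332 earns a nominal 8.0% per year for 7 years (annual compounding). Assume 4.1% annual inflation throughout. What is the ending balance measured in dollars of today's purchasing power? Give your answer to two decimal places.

$345,829.57

Nominal value at maturity: $267,332 × (1 + 8.0%)^7 ≈ $458,160.07.
Price-level factor over 7 years: (1 + 4.1%)^7 ≈ 1.3248146031.
The maturity value deflated by that factor is the answer in today's purchasing power.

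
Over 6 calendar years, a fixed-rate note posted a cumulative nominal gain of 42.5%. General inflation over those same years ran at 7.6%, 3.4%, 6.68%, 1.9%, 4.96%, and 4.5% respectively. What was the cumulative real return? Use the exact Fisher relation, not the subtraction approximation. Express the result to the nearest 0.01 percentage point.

Cumulative inflation factor: 1.076 × 1.034 × 1.0668 × 1.019 × 1.0496 × 1.045 ≈ 1.32657.
Nominal growth factor: 1.42500. Real growth factor = 1.42500 / 1.32657 ≈ 1.07420.
Total real return ≈ 7.4199%.

7.42%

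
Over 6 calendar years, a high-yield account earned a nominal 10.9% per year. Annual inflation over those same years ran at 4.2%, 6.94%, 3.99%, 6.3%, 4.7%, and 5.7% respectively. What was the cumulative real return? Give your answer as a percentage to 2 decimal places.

36.47%

Cumulative inflation factor: 1.042 × 1.0694 × 1.0399 × 1.063 × 1.047 × 1.057 ≈ 1.36318.
Nominal growth factor: 1.86033. Real growth factor = 1.86033 / 1.36318 ≈ 1.36469.
Total real return ≈ 36.4693%.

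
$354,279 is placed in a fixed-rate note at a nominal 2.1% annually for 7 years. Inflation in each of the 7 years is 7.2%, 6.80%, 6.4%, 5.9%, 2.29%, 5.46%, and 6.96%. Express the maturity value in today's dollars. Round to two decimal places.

Nominal value at maturity: $354,279 × (1 + 2.1%)^7 ≈ $409,756.27.
Price-level factor over 7 years: 1.072 × 1.0680 × 1.064 × 1.059 × 1.0229 × 1.0546 × 1.0696 ≈ 1.4884901531.
The maturity value deflated by that factor is the answer in today's purchasing power.

$275,283.16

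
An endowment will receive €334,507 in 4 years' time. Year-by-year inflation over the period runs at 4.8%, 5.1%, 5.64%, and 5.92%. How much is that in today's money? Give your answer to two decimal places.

Price-level factor over 4 years: 1.048 × 1.051 × 1.0564 × 1.0592 ≈ 1.2324529915.
Purchasing power today: €334,507 divided by that factor.

€271,415.63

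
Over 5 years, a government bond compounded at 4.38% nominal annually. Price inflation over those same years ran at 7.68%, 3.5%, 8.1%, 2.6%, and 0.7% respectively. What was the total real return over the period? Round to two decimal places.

-0.46%

Cumulative inflation factor: 1.0768 × 1.035 × 1.081 × 1.026 × 1.007 ≈ 1.24474.
Nominal growth factor: 1.23904. Real growth factor = 1.23904 / 1.24474 ≈ 0.99542.
Total real return ≈ -0.4575%.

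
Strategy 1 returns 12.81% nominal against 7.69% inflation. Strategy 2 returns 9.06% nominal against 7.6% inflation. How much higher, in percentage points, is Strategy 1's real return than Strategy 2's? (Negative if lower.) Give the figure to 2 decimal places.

Strategy 1 real return: 1.1281/1.0769 − 1 = 4.754%.
Strategy 2 real return: 1.0906/1.076 − 1 = 1.357%.
Difference: 4.754 − 1.357 = 3.397 pp.

3.40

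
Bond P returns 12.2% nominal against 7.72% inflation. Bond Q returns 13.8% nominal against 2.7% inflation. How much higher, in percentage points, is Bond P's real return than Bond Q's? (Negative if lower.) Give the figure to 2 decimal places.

-6.65

Bond P real return: 1.122/1.0772 − 1 = 4.159%.
Bond Q real return: 1.138/1.027 − 1 = 10.808%.
Difference: 4.159 − 10.808 = -6.649 pp.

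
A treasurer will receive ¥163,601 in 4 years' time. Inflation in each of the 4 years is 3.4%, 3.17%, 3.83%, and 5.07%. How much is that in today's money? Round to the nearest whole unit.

Price-level factor over 4 years: 1.034 × 1.0317 × 1.0383 × 1.0507 ≈ 1.1637925040.
Purchasing power today: ¥163,601 divided by that factor.

¥140,576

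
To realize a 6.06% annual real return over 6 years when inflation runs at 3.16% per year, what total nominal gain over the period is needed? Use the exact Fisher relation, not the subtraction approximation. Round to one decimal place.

Required annual nominal rate: (1+6.06%)(1+3.16%) − 1 = 9.411496%.
Cumulative over 6 years: (1 + 0.09411496)^6 − 1 ≈ 0.71545.

71.5%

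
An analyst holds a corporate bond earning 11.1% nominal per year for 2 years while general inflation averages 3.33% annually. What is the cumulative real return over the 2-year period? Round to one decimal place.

The annual real rate is (1+11.1%)/(1+3.33%) − 1 = 7.5196%.
Compounded over 2 years: (1 + 0.075196)^2 − 1 ≈ 0.15605.

15.6%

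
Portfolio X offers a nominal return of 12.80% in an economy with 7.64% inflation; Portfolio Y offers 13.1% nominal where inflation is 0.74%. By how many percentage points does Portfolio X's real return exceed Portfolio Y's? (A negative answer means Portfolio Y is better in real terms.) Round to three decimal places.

Portfolio X real return: 1.1280/1.0764 − 1 = 4.7938%.
Portfolio Y real return: 1.131/1.0074 − 1 = 12.2692%.
Difference: 4.7938 − 12.2692 = -7.4754 pp.

-7.475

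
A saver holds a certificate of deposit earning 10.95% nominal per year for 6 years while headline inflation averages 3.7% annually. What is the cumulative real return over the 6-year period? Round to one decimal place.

The annual real rate is (1+10.95%)/(1+3.7%) − 1 = 6.9913%.
Compounded over 6 years: (1 + 0.069913)^6 − 1 ≈ 0.50000.

50.0%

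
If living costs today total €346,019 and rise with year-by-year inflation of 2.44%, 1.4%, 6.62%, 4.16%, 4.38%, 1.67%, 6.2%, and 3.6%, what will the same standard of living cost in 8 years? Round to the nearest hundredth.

€466,059.65

Cumulative price-level factor: 1.0244 × 1.014 × 1.0662 × 1.0416 × 1.0438 × 1.0167 × 1.062 × 1.036 ≈ 1.3469192580.
Multiplying €346,019 by the price-level factor gives the future nominal sum.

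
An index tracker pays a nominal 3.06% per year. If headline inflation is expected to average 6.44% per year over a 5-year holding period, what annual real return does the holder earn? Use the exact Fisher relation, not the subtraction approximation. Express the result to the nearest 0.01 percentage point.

-3.18%

With constant rates the annual real return is the same each year: (1+3.06%)/(1+6.44%) − 1 = -0.03175.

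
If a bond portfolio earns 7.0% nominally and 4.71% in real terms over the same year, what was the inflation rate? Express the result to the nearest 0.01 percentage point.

2.19%

From (1+r_nom) = (1+r_real)(1+π), we get 1+π = (1 + 7.0%)/(1 + 4.71%) = 1.070/1.0471 ≈ 1.02187.
So π ≈ 2.1870%.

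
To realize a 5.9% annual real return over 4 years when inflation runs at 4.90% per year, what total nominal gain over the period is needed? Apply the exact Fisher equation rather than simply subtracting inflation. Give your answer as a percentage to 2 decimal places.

52.30%

Required annual nominal rate: (1+5.9%)(1+4.90%) − 1 = 11.0891%.
Cumulative over 4 years: (1 + 0.110891)^4 − 1 ≈ 0.52295.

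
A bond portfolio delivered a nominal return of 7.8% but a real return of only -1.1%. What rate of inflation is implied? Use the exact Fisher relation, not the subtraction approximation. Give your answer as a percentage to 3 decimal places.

From (1+r_nom) = (1+r_real)(1+π), we get 1+π = (1 + 7.8%)/(1 − 1.1%) = 1.078/0.989 ≈ 1.08999.
So π ≈ 8.9990%.

8.999%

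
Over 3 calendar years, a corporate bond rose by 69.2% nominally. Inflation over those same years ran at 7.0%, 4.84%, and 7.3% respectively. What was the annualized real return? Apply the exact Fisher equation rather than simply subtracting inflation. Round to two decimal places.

12.02%

Cumulative inflation factor: 1.070 × 1.0484 × 1.073 ≈ 1.20368.
Nominal growth factor: 1.69200. Real growth factor = 1.69200 / 1.20368 ≈ 1.40569.
Annualized: 1.40569^(1/3) − 1 ≈ 0.12020.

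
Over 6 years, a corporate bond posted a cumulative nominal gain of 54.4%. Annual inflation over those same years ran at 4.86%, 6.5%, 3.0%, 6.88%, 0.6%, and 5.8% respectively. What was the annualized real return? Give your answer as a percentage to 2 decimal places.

Cumulative inflation factor: 1.0486 × 1.065 × 1.030 × 1.0688 × 1.006 × 1.058 ≈ 1.30851.
Nominal growth factor: 1.54400. Real growth factor = 1.54400 / 1.30851 ≈ 1.17997.
Annualized: 1.17997^(1/6) − 1 ≈ 0.02797.

2.80%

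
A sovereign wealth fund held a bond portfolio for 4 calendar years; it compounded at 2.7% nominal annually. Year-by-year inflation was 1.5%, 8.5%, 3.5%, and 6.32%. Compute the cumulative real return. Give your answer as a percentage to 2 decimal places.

Cumulative inflation factor: 1.015 × 1.085 × 1.035 × 1.0632 ≈ 1.21186.
Nominal growth factor: 1.11245. Real growth factor = 1.11245 / 1.21186 ≈ 0.91797.
Total real return ≈ -8.2025%.

-8.20%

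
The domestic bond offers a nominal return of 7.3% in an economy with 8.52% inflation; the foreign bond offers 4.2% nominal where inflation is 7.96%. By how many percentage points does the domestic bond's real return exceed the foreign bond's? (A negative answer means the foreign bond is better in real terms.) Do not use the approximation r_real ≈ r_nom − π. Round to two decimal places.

2.36

The domestic bond real return: 1.073/1.0852 − 1 = -1.124%.
The foreign bond real return: 1.042/1.0796 − 1 = -3.483%.
Difference: -1.124 − (-3.483) = 2.359 pp.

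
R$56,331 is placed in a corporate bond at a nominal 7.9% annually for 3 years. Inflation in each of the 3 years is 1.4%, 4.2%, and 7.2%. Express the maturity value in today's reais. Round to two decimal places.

R$62,475.73

Nominal value at maturity: R$56,331 × (1 + 7.9%)^3 ≈ R$70,763.91.
Price-level factor over 3 years: 1.014 × 1.042 × 1.072 = 1.132662336.
The maturity value deflated by that factor is the answer in today's purchasing power.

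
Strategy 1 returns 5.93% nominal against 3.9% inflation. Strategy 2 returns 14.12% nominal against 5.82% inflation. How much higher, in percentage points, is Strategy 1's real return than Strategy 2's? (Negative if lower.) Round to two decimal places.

Strategy 1 real return: 1.0593/1.039 − 1 = 1.954%.
Strategy 2 real return: 1.1412/1.0582 − 1 = 7.844%.
Difference: 1.954 − 7.844 = -5.890 pp.

-5.89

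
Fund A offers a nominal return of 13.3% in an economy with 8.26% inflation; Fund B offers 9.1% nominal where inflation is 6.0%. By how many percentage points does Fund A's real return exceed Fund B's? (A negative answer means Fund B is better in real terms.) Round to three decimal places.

1.731

Fund A real return: 1.133/1.0826 − 1 = 4.6555%.
Fund B real return: 1.091/1.060 − 1 = 2.9245%.
Difference: 4.6555 − 2.9245 = 1.7310 pp.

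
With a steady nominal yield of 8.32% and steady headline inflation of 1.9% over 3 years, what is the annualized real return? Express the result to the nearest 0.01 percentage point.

6.30%

With constant rates the annual real return is the same each year: (1+8.32%)/(1+1.9%) − 1 = 0.06300.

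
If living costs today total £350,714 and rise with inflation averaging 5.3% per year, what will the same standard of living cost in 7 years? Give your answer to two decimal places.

£503,444.62

Cumulative price-level factor: (1+5.3%)^7 ≈ 1.4354848003.
The nominal amount required is £350,714 scaled up by that factor.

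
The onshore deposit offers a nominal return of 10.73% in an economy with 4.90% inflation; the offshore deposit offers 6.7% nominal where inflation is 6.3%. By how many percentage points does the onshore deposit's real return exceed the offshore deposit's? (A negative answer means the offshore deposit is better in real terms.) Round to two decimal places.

The onshore deposit real return: 1.1073/1.0490 − 1 = 5.558%.
The offshore deposit real return: 1.067/1.063 − 1 = 0.376%.
Difference: 5.558 − 0.376 = 5.182 pp.

5.18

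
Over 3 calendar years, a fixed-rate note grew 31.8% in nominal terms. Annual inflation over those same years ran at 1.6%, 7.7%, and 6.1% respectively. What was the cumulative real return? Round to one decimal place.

13.5%

Cumulative inflation factor: 1.016 × 1.077 × 1.061 ≈ 1.16098.
Nominal growth factor: 1.31800. Real growth factor = 1.31800 / 1.16098 ≈ 1.13525.
Total real return ≈ 13.5248%.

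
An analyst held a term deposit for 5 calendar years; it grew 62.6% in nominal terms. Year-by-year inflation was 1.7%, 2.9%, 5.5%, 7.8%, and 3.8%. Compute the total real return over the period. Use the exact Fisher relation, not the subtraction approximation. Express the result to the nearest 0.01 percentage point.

31.62%

Cumulative inflation factor: 1.017 × 1.029 × 1.055 × 1.078 × 1.038 ≈ 1.23539.
Nominal growth factor: 1.62600. Real growth factor = 1.62600 / 1.23539 ≈ 1.31618.
Total real return ≈ 31.6181%.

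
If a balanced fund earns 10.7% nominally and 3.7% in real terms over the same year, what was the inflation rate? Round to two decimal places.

From (1+r_nom) = (1+r_real)(1+π), we get 1+π = (1 + 10.7%)/(1 + 3.7%) = 1.107/1.037 ≈ 1.06750.
So π ≈ 6.7502%.

6.75%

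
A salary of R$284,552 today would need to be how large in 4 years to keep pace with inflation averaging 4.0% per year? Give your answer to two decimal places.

R$332,885.59

Cumulative price-level factor: (1+4.0%)^4 = 1.16985856.
The nominal amount required is R$284,552 scaled up by that factor.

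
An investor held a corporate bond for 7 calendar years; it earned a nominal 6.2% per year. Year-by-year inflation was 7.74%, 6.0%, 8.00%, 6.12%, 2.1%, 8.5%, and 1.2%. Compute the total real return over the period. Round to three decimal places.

3.832%

Cumulative inflation factor: 1.0774 × 1.060 × 1.0800 × 1.0612 × 1.021 × 1.085 × 1.012 ≈ 1.46737.
Nominal growth factor: 1.52360. Real growth factor = 1.52360 / 1.46737 ≈ 1.03832.
Total real return ≈ 3.8321%.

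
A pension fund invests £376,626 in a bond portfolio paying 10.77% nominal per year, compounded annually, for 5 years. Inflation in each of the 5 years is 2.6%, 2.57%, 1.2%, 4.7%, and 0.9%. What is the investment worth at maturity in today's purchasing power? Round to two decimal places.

Nominal value at maturity: £376,626 × (1 + 10.77%)^5 ≈ £628,088.84.
Price-level factor over 5 years: 1.026 × 1.0257 × 1.012 × 1.047 × 1.009 ≈ 1.1250869226.
Dividing the nominal maturity value by the price-level factor gives the value in today's money.

£558,258.06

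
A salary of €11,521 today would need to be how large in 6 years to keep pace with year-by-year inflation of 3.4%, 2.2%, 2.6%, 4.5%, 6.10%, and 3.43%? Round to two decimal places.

Cumulative price-level factor: 1.034 × 1.022 × 1.026 × 1.045 × 1.0610 × 1.0343 ≈ 1.2433602942.
The nominal amount required is €11,521 scaled up by that factor.

€14,324.75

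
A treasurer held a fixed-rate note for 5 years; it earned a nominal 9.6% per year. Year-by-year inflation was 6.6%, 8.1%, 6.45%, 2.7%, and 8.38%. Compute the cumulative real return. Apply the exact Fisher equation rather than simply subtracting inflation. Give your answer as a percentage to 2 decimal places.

15.83%

Cumulative inflation factor: 1.066 × 1.081 × 1.0645 × 1.027 × 1.0838 ≈ 1.36536.
Nominal growth factor: 1.58144. Real growth factor = 1.58144 / 1.36536 ≈ 1.15826.
Total real return ≈ 15.8256%.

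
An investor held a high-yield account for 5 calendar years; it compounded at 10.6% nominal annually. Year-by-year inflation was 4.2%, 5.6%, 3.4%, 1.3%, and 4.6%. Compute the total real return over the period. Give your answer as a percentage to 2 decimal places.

Cumulative inflation factor: 1.042 × 1.056 × 1.034 × 1.013 × 1.046 ≈ 1.20557.
Nominal growth factor: 1.65491. Real growth factor = 1.65491 / 1.20557 ≈ 1.37272.
Total real return ≈ 37.2721%.

37.27%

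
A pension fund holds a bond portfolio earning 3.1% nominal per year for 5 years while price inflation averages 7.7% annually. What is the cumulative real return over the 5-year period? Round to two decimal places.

The annual real rate is (1+3.1%)/(1+7.7%) − 1 = -4.2711%.
Compounded over 5 years: (1 + -0.042711)^5 − 1 ≈ -0.19608.

-19.61%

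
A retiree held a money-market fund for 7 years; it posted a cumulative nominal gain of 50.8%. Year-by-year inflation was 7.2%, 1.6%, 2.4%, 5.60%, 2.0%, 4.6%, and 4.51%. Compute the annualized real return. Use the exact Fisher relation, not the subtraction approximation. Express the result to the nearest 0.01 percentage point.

Cumulative inflation factor: 1.072 × 1.016 × 1.024 × 1.0560 × 1.020 × 1.046 × 1.0451 ≈ 1.31323.
Nominal growth factor: 1.50800. Real growth factor = 1.50800 / 1.31323 ≈ 1.14831.
Annualized: 1.14831^(1/7) − 1 ≈ 0.01995.

2.00%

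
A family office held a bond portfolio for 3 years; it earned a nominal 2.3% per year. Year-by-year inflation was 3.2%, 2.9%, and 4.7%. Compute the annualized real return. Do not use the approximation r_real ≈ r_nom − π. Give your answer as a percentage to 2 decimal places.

-1.25%

Cumulative inflation factor: 1.032 × 1.029 × 1.047 ≈ 1.11184.
Nominal growth factor: 1.07060. Real growth factor = 1.07060 / 1.11184 ≈ 0.96291.
Annualized: 0.96291^(1/3) − 1 ≈ -0.01252.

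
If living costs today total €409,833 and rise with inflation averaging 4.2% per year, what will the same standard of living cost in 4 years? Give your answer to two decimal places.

€483,145.35

Cumulative price-level factor: (1+4.2%)^4 ≈ 1.1788834637.
The nominal amount required is €409,833 scaled up by that factor.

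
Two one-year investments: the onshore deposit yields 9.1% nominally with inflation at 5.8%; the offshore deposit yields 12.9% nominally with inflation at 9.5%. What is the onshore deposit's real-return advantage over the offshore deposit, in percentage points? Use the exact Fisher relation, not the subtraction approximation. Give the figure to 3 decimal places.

0.014

The onshore deposit real return: 1.091/1.058 − 1 = 3.1191%.
The offshore deposit real return: 1.129/1.095 − 1 = 3.1050%.
Difference: 3.1191 − 3.1050 = 0.0141 pp.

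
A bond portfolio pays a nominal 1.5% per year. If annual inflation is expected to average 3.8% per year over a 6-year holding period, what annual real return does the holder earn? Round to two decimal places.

-2.22%

With constant rates the annual real return is the same each year: (1+1.5%)/(1+3.8%) − 1 = -0.02216.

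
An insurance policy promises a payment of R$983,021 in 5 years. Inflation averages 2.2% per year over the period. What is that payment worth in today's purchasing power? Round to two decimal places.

R$881,674.57

Price-level factor over 5 years: (1 + 2.2%)^5 ≈ 1.1149476564.
Purchasing power today: R$983,021 divided by that factor.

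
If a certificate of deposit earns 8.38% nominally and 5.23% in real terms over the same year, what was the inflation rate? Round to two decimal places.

From (1+r_nom) = (1+r_real)(1+π), we get 1+π = (1 + 8.38%)/(1 + 5.23%) = 1.0838/1.0523 ≈ 1.02993.
So π ≈ 2.9934%.

2.99%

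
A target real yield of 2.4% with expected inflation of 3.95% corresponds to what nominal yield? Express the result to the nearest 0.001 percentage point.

6.445%

By the Fisher equation, 1 + r_nom = (1 + 2.4%)(1 + 3.95%) = 1.024 × 1.0395 = 1.064448.
So r_nom = 6.4448%.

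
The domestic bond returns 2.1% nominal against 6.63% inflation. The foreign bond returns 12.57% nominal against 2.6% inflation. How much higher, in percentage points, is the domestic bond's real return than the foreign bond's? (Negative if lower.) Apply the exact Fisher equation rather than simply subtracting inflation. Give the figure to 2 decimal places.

-13.97

The domestic bond real return: 1.021/1.0663 − 1 = -4.248%.
The foreign bond real return: 1.1257/1.026 − 1 = 9.717%.
Difference: -4.248 − 9.717 = -13.965 pp.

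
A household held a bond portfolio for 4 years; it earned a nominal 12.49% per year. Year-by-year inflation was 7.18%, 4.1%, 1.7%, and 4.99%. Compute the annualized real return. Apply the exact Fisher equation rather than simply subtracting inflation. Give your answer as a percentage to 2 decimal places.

7.67%

Cumulative inflation factor: 1.0718 × 1.041 × 1.017 × 1.0499 ≈ 1.19133.
Nominal growth factor: 1.60124. Real growth factor = 1.60124 / 1.19133 ≈ 1.34407.
Annualized: 1.34407^(1/4) − 1 ≈ 0.07673.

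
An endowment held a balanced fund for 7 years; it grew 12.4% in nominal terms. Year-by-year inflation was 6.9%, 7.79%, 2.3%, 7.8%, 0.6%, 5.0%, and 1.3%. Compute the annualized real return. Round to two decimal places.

Cumulative inflation factor: 1.069 × 1.0779 × 1.023 × 1.078 × 1.006 × 1.050 × 1.013 ≈ 1.35971.
Nominal growth factor: 1.12400. Real growth factor = 1.12400 / 1.35971 ≈ 0.82664.
Annualized: 0.82664^(1/7) − 1 ≈ -0.02683.

-2.68%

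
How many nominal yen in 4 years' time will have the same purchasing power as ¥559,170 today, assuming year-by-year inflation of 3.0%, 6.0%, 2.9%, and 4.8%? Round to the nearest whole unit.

¥658,360

Cumulative price-level factor: 1.030 × 1.060 × 1.029 × 1.048 = 1.1773883856.
Multiplying ¥559,170 by the price-level factor gives the future nominal sum.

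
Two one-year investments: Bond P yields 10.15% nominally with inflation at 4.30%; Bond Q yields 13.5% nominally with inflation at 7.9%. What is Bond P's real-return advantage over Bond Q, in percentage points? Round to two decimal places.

Bond P real return: 1.1015/1.0430 − 1 = 5.609%.
Bond Q real return: 1.135/1.079 − 1 = 5.190%.
Difference: 5.609 − 5.190 = 0.419 pp.

0.42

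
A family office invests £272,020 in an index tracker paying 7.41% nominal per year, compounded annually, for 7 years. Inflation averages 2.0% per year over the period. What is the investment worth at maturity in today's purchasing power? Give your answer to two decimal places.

Nominal value at maturity: £272,020 × (1 + 7.41%)^7 ≈ £448,656.38.
Price-level factor over 7 years: (1 + 2.0%)^7 ≈ 1.1486856676.
Dividing the nominal maturity value by the price-level factor gives the value in today's money.

£390,582.38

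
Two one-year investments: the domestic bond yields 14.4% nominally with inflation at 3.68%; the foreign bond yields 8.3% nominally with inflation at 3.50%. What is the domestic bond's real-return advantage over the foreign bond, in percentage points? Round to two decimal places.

5.70

The domestic bond real return: 1.144/1.0368 − 1 = 10.340%.
The foreign bond real return: 1.083/1.0350 − 1 = 4.638%.
Difference: 10.340 − 4.638 = 5.702 pp.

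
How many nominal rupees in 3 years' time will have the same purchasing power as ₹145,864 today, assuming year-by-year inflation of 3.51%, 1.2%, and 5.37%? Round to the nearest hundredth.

₹161,000.76

Cumulative price-level factor: 1.0351 × 1.012 × 1.0537 ≈ 1.1037730884.
Multiplying ₹145,864 by the price-level factor gives the future nominal sum.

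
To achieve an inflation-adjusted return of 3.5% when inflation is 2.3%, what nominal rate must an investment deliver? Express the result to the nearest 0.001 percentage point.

By the Fisher equation, 1 + r_nom = (1 + 3.5%)(1 + 2.3%) = 1.035 × 1.023 = 1.058805.
So r_nom = 5.8805%.

5.881%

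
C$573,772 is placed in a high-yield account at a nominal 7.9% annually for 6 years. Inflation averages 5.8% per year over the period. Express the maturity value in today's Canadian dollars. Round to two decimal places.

C$645,585.86

Nominal value at maturity: C$573,772 × (1 + 7.9%)^6 ≈ C$905,457.39.
Price-level factor over 6 years: (1 + 5.8%)^6 ≈ 1.4025359636.
The maturity value deflated by that factor is the answer in today's purchasing power.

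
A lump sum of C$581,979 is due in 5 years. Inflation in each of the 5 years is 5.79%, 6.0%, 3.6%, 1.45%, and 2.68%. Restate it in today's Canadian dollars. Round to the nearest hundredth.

Price-level factor over 5 years: 1.0579 × 1.060 × 1.036 × 1.0145 × 1.0268 ≈ 1.2101749226.
Purchasing power today: C$581,979 divided by that factor.

C$480,904.86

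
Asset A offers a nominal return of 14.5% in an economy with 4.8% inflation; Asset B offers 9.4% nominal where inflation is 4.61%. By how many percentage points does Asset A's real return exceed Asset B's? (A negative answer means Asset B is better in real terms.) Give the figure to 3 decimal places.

Asset A real return: 1.145/1.048 − 1 = 9.2557%.
Asset B real return: 1.094/1.0461 − 1 = 4.5789%.
Difference: 9.2557 − 4.5789 = 4.6768 pp.

4.677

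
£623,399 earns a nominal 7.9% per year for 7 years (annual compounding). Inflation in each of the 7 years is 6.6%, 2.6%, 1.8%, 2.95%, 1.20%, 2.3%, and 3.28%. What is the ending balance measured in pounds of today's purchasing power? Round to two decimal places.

Nominal value at maturity: £623,399 × (1 + 7.9%)^7 ≈ £1,061,490.75.
Price-level factor over 7 years: 1.066 × 1.026 × 1.018 × 1.0295 × 1.0120 × 1.023 × 1.0328 ≈ 1.2256065404.
The maturity value deflated by that factor is the answer in today's purchasing power.

£866,094.23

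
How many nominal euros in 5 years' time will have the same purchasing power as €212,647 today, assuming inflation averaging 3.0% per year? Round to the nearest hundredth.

€246,516.15

Cumulative price-level factor: (1+3.0%)^5 = 1.1592740743.
The nominal amount required is €212,647 scaled up by that factor.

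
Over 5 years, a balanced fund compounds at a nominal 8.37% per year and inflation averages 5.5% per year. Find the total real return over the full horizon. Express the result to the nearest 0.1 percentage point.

14.4%

The annual real rate is (1+8.37%)/(1+5.5%) − 1 = 2.7204%.
Compounded over 5 years: (1 + 0.027204)^5 − 1 ≈ 0.14362.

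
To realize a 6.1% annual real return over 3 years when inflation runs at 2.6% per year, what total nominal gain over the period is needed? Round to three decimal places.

29.000%

Required annual nominal rate: (1+6.1%)(1+2.6%) − 1 = 8.8586%.
Cumulative over 3 years: (1 + 0.088586)^3 − 1 ≈ 0.29000.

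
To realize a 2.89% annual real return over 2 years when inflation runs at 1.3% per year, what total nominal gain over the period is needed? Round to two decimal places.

8.63%

Required annual nominal rate: (1+2.89%)(1+1.3%) − 1 = 4.22757%.
Cumulative over 2 years: (1 + 0.0422757)^2 − 1 ≈ 0.08634.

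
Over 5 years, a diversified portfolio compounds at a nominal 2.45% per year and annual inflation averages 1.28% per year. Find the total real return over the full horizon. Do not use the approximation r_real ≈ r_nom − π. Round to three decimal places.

The annual real rate is (1+2.45%)/(1+1.28%) − 1 = 1.1552%.
Compounded over 5 years: (1 + 0.011552)^5 − 1 ≈ 0.05911.

5.911%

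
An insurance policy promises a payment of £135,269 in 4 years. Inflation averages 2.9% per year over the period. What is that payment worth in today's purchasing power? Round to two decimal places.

£120,652.63

Price-level factor over 4 years: (1 + 2.9%)^4 ≈ 1.1211442633.
Purchasing power today: £135,269 divided by that factor.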